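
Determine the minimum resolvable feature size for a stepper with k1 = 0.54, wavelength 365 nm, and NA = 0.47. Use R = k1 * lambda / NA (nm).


Step 1: Identify values: k1 = 0.54, lambda = 365 nm, NA = 0.47
Step 2: R = k1 * lambda / NA
R = 0.54 * 365 / 0.47
R = 419.4 nm


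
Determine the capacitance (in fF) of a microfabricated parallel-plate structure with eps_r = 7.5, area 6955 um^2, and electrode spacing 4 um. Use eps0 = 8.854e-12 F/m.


Step 1: Convert area to m^2: A = 6955e-12 m^2
Step 2: Convert gap to m: d = 4e-6 m
Step 3: C = eps0 * eps_r * A / d
C = 8.854e-12 * 7.5 * 6955e-12 / 4e-6
Step 4: Convert to fF (multiply by 1e15).
C = 115.46 fF


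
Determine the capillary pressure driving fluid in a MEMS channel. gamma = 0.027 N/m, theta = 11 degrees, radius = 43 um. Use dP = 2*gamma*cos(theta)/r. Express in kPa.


Step 1: cos(11 deg) = 0.9816
Step 2: Convert r to m: r = 43e-6 m
Step 3: dP = 2 * 0.027 * 0.9816 / 43e-6 = 1232.7 Pa
Step 4: Convert Pa to kPa (divide by 1000).
dP = 1.23 kPa


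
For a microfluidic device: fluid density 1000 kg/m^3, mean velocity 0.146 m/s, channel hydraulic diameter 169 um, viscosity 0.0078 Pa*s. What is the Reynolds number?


Step 1: Convert Dh to meters: Dh = 169e-6 m
Step 2: Re = rho * v * Dh / mu
Re = 1000 * 0.146 * 169e-6 / 0.0078
Re = 3.163


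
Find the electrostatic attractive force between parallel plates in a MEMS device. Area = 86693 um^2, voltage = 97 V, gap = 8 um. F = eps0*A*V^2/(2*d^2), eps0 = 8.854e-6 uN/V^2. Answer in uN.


Step 1: Identify parameters.
eps0 = 8.854e-6 uN/V^2, A = 86693 um^2, V = 97 V, d = 8 um
Step 2: Compute V^2 = 97^2 = 9409
Step 3: Compute d^2 = 8^2 = 64
Step 4: F = 0.5 * 8.854e-6 * 86693 * 9409 / 64
F = 56.423 uN


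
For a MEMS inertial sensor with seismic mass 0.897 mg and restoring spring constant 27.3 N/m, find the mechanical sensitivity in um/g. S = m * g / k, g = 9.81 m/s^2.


Step 1: Convert mass: m = 0.897 mg = 8.97e-07 kg
Step 2: S = m * g / k = 8.97e-07 * 9.81 / 27.3
Step 3: S = 3.22e-07 m/g
Step 4: Convert to um/g: S = 0.322 um/g


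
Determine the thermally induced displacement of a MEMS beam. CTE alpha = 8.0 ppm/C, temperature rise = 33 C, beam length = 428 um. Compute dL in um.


Step 1: Convert CTE: alpha = 8.0 ppm/C = 8.0e-6 /C
Step 2: dL = 8.0e-6 * 33 * 428
dL = 0.113 um


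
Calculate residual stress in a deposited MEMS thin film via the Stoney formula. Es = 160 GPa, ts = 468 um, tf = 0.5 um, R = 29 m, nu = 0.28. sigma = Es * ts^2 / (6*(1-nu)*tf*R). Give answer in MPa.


Step 1: Compute numerator: Es * ts^2 = 160 * 468^2 = 35043840 (GPa*um^2)
Step 2: Compute denominator (R in um): 6*(1-nu)*tf*R = 6*0.72*0.5*29e6 = 62640000.0 (um^2)
Step 3: sigma (GPa) = 35043840 / 62640000.0 = 5.59448e-01 GPa
Step 4: Convert to MPa (x1000): sigma = 559.4 MPa


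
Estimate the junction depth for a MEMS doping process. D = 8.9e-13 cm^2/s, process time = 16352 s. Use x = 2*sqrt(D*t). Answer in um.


Step 1: Compute D*t = 8.9e-13 * 16352 = 1.455328e-08 cm^2
Step 2: sqrt(D*t) = 1.20637e-04 cm
Step 3: x = 2 * 1.20637e-04 cm = 2.41274e-04 cm
Step 4: Convert to um (1 cm = 1e4 um): x = 2.413 um


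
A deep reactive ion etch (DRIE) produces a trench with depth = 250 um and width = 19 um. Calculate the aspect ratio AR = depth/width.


Step 1: AR = depth / width
Step 2: AR = 250 / 19
AR = 13.2


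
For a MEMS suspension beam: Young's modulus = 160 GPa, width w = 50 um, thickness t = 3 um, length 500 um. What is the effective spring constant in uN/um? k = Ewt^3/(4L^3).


Step 1: Convert E to consistent units (1 GPa = 1000 uN/um^2).
E = 160 GPa = 160000 uN/um^2
Step 2: Compute t^3 = 3^3 = 27
Step 3: Compute L^3 = 500^3 = 125000000
Step 4: k = 160000 * 50 * 27 / (4 * 125000000)
k = 0.432 uN/um


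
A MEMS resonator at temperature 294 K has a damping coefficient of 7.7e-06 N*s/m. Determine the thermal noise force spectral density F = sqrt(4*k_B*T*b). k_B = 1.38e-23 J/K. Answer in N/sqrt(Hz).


Step 1: Compute 4 * k_B * T * b
= 4 * 1.38e-23 * 294 * 7.7e-06
= 1.2496e-25 N^2/Hz
Step 2: F_noise = sqrt(1.2496e-25)
F_noise = 3.53e-13 N/sqrt(Hz)


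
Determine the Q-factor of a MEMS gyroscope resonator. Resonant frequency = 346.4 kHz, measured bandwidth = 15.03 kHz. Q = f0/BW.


Step 1: Q = f0 / bandwidth
Step 2: Q = 346.4 / 15.03
Q = 23.0


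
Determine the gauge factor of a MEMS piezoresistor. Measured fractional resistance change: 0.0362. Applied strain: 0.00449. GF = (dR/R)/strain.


Step 1: Identify values.
dR/R = 0.0362, strain = 0.00449
Step 2: GF = (dR/R) / strain = 0.0362 / 0.00449
GF = 8.1


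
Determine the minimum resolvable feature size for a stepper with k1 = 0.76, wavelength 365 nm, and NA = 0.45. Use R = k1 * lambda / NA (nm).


Step 1: Identify values: k1 = 0.76, lambda = 365 nm, NA = 0.45
Step 2: R = k1 * lambda / NA
R = 0.76 * 365 / 0.45
R = 616.4 nm


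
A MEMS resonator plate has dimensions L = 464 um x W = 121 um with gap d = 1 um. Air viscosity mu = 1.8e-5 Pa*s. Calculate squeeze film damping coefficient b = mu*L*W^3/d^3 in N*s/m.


Step 1: Convert to SI.
L = 464e-6 m, W = 121e-6 m, d = 1e-6 m
Step 2: W^3 = (121e-6)^3 = 1.77e-12 m^3
Step 3: d^3 = (1e-6)^3 = 1.00e-18 m^3
Step 4: b = 1.8e-5 * 464e-6 * 1.77e-12 / 1.00e-18
b = 1.48e-02 N*s/m


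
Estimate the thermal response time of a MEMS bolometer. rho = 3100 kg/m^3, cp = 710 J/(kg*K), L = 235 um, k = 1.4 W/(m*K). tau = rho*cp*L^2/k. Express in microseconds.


Step 1: Convert L to m: L = 235e-6 m
Step 2: L^2 = (235e-6)^2 = 5.5225e-08 m^2
Step 3: tau = 3100 * 710 * 5.5225e-08 / 1.4 = 8.682158929e-02 s
Step 4: Convert to microseconds (multiply by 1e6).
tau = 86821.589 us


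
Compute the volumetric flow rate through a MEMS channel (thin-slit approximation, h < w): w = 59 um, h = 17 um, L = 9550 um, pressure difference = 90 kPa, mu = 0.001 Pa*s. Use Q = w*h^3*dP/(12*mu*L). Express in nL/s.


Step 1: Convert all dimensions to SI (meters).
w = 59e-6 m, h = 17e-6 m, L = 9550e-6 m, dP = 90e3 Pa
Step 2: Q = w * h^3 * dP / (12 * mu * L)
Q = 59e-6 * (17e-6)^3 * 90e3 / (12 * 0.001 * 9550e-6) = 2.2764424e-10 m^3/s
Step 3: Convert Q from m^3/s to nL/s (1 m^3 = 1e12 nL, so multiply by 1e12).
Q = 227.644 nL/s


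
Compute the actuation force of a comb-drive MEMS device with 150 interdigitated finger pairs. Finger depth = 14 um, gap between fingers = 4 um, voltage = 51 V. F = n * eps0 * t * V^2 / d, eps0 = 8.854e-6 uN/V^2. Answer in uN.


Step 1: Parameters: n=150, eps0=8.854e-6 uN/V^2, t=14 um, V=51 V, d=4 um
Step 2: V^2 = 2601
Step 3: F = 150 * 8.854e-6 * 14 * 2601 / 4
F = 12.09 uN


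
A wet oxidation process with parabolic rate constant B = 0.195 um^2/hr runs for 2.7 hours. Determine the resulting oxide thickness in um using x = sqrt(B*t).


Step 1: Compute B*t = 0.195 * 2.7 = 0.5265
Step 2: x = sqrt(0.5265)
x = 0.726 um


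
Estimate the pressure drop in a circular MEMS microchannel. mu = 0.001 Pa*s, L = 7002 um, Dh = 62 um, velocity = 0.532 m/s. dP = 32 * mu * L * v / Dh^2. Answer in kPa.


Step 1: Convert to SI: L = 7002e-6 m, Dh = 62e-6 m
Step 2: dP = 32 * 0.001 * 7002e-6 * 0.532 / (62e-6)^2
Step 3: dP = 31009.90 Pa
Step 4: Convert to kPa: dP = 31.01 kPa


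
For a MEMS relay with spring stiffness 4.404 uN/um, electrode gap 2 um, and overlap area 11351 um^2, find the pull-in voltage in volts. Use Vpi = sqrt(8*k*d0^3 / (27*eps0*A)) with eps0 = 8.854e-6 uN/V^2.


Step 1: Compute numerator: 8 * k * d0^3 = 8 * 4.404 * 2^3 = 281.856
Step 2: Compute denominator: 27 * eps0 * A = 27 * 8.854e-6 * 11351 = 2.713547
Step 3: Vpi = sqrt(281.856 / 2.713547)
Vpi = 10.19 V


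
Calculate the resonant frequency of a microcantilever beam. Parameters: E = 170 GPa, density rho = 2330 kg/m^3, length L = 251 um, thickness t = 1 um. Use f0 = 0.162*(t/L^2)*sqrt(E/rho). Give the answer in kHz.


Step 1: Convert units to SI.
t_SI = 1e-6 m, L_SI = 251e-6 m
Step 2: Calculate sqrt(E/rho).
sqrt(170e9 / 2330) = 8541.74 m/s
Step 3: Compute f0.
f0 = 0.162 * 1e-6 / (251e-6)^2 * 8541.74 = 21964.1 Hz = 21.96 kHz


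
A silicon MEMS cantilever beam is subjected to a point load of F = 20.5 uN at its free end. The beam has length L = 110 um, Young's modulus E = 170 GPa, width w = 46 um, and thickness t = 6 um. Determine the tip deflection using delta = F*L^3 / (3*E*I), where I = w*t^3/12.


Step 1: Calculate the second moment of area.
I = w * t^3 / 12 = 46 * 6^3 / 12 = 828.0 um^4
Step 2: Convert E to consistent units (1 GPa = 1000 uN/um^2).
E = 170 GPa = 170000 uN/um^2
Step 3: Calculate tip deflection.
delta = F * L^3 / (3 * E * I)
delta = 20.5 * 110^3 / (3 * 170000 * 828.0)
delta = 0.0646 um


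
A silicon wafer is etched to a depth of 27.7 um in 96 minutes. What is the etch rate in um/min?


Step 1: Etch rate = depth / time
Step 2: rate = 27.7 / 96
rate = 0.289 um/min


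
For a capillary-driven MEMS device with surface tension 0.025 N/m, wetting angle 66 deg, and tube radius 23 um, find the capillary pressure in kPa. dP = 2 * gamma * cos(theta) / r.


Step 1: cos(66 deg) = 0.4067
Step 2: Convert r to m: r = 23e-6 m
Step 3: dP = 2 * 0.025 * 0.4067 / 23e-6 = 884.1 Pa
Step 4: Convert Pa to kPa (divide by 1000).
dP = 0.88 kPa


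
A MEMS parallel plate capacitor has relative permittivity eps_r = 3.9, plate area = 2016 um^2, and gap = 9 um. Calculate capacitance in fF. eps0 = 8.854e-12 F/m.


Step 1: Convert area to m^2: A = 2016e-12 m^2
Step 2: Convert gap to m: d = 9e-6 m
Step 3: C = eps0 * eps_r * A / d
C = 8.854e-12 * 3.9 * 2016e-12 / 9e-6
Step 4: Convert to fF (multiply by 1e15).
C = 7.73 fF


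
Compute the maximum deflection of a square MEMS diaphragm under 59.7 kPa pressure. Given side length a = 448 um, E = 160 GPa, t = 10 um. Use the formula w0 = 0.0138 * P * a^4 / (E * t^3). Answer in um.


Step 1: Convert pressure to compatible units (E is in GPa, so P in GPa).
P = 59.7 kPa = 59.7e-6 GPa
Step 2: Compute numerator: 0.0138 * P * a^4.
a^4 = 448^4 = 40282095616
numerator = 0.0138 * 59.7e-6 * 40282095616 = 3.31868e+04
Step 3: Compute denominator: E * t^3 = 160 * 10^3 = 160000
Step 4: w0 = numerator / denominator = 3.31868e+04 / 160000 = 0.2074 um


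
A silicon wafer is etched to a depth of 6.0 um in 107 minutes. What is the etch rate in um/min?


Step 1: Etch rate = depth / time
Step 2: rate = 6.0 / 107
rate = 0.056 um/min


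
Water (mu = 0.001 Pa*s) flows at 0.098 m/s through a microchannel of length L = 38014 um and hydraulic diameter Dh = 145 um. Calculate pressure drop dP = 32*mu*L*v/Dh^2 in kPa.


Step 1: Convert to SI: L = 38014e-6 m, Dh = 145e-6 m
Step 2: dP = 32 * 0.001 * 38014e-6 * 0.098 / (145e-6)^2
Step 3: dP = 5670.01 Pa
Step 4: Convert to kPa: dP = 5.67 kPa


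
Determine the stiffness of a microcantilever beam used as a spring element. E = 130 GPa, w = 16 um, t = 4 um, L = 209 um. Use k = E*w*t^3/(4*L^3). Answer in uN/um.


Step 1: Convert E to consistent units (1 GPa = 1000 uN/um^2).
E = 130 GPa = 130000 uN/um^2
Step 2: Compute t^3 = 4^3 = 64
Step 3: Compute L^3 = 209^3 = 9129329
Step 4: k = 130000 * 16 * 64 / (4 * 9129329)
k = 3.6454 uN/um


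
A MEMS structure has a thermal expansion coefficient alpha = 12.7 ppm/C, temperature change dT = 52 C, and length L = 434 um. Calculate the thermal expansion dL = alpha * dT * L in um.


Step 1: Convert CTE: alpha = 12.7 ppm/C = 12.7e-6 /C
Step 2: dL = 12.7e-6 * 52 * 434
dL = 0.2866 um


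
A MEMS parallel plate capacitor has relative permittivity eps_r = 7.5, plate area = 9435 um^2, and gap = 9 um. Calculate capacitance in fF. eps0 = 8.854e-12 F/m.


Step 1: Convert area to m^2: A = 9435e-12 m^2
Step 2: Convert gap to m: d = 9e-6 m
Step 3: C = eps0 * eps_r * A / d
C = 8.854e-12 * 7.5 * 9435e-12 / 9e-6
Step 4: Convert to fF (multiply by 1e15).
C = 69.61 fF


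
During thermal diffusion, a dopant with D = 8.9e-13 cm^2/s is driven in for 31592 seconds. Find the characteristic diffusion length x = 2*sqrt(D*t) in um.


Step 1: Compute D*t = 8.9e-13 * 31592 = 2.811688e-08 cm^2
Step 2: sqrt(D*t) = 1.67681e-04 cm
Step 3: x = 2 * 1.67681e-04 cm = 3.35362e-04 cm
Step 4: Convert to um (1 cm = 1e4 um): x = 3.354 um


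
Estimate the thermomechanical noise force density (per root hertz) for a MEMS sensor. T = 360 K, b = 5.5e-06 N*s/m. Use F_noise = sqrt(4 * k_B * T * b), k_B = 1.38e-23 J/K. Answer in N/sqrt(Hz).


Step 1: Compute 4 * k_B * T * b
= 4 * 1.38e-23 * 360 * 5.5e-06
= 1.0930e-25 N^2/Hz
Step 2: F_noise = sqrt(1.0930e-25)
F_noise = 3.31e-13 N/sqrt(Hz)


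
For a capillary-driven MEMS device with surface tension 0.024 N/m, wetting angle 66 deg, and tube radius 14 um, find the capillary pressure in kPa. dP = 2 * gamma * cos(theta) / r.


Step 1: cos(66 deg) = 0.4067
Step 2: Convert r to m: r = 14e-6 m
Step 3: dP = 2 * 0.024 * 0.4067 / 14e-6 = 1394.4 Pa
Step 4: Convert Pa to kPa (divide by 1000).
dP = 1.39 kPa


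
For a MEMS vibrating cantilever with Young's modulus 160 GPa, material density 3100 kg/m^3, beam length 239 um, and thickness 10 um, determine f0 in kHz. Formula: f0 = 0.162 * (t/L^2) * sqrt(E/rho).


Step 1: Convert units to SI.
t_SI = 10e-6 m, L_SI = 239e-6 m
Step 2: Calculate sqrt(E/rho).
sqrt(160e9 / 3100) = 7184.21 m/s
Step 3: Compute f0.
f0 = 0.162 * 10e-6 / (239e-6)^2 * 7184.21 = 203750.3 Hz = 203.75 kHz


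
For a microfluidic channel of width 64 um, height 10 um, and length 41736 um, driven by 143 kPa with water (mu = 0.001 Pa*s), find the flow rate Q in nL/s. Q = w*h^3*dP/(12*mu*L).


Step 1: Convert all dimensions to SI (meters).
w = 64e-6 m, h = 10e-6 m, L = 41736e-6 m, dP = 143e3 Pa
Step 2: Q = w * h^3 * dP / (12 * mu * L)
Q = 64e-6 * (10e-6)^3 * 143e3 / (12 * 0.001 * 41736e-6) = 1.827359e-11 m^3/s
Step 3: Convert Q from m^3/s to nL/s (1 m^3 = 1e12 nL, so multiply by 1e12).
Q = 18.274 nL/s


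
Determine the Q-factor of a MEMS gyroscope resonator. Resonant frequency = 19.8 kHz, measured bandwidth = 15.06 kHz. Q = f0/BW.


Step 1: Q = f0 / bandwidth
Step 2: Q = 19.8 / 15.06
Q = 1.3


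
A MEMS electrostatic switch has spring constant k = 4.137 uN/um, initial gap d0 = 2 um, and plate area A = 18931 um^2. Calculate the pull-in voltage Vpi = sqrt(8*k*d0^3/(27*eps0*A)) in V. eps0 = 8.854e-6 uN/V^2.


Step 1: Compute numerator: 8 * k * d0^3 = 8 * 4.137 * 2^3 = 264.768
Step 2: Compute denominator: 27 * eps0 * A = 27 * 8.854e-6 * 18931 = 4.525607
Step 3: Vpi = sqrt(264.768 / 4.525607)
Vpi = 7.65 V


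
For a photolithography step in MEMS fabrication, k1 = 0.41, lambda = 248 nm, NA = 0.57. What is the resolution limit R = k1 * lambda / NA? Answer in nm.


Step 1: Identify values: k1 = 0.41, lambda = 248 nm, NA = 0.57
Step 2: R = k1 * lambda / NA
R = 0.41 * 248 / 0.57
R = 178.4 nm


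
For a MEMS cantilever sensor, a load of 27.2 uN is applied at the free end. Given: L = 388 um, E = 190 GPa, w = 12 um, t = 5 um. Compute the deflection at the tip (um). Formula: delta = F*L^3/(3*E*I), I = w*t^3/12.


Step 1: Calculate the second moment of area.
I = w * t^3 / 12 = 12 * 5^3 / 12 = 125.0 um^4
Step 2: Convert E to consistent units (1 GPa = 1000 uN/um^2).
E = 190 GPa = 190000 uN/um^2
Step 3: Calculate tip deflection.
delta = F * L^3 / (3 * E * I)
delta = 27.2 * 388^3 / (3 * 190000 * 125.0)
delta = 22.2987 um


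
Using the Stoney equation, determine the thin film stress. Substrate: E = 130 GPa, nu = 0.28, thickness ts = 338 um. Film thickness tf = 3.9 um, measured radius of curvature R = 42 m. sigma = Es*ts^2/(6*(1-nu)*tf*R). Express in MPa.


Step 1: Compute numerator: Es * ts^2 = 130 * 338^2 = 14851720 (GPa*um^2)
Step 2: Compute denominator (R in um): 6*(1-nu)*tf*R = 6*0.72*3.9*42e6 = 707616000.0 (um^2)
Step 3: sigma (GPa) = 14851720 / 707616000.0 = 2.0988e-02 GPa
Step 4: Convert to MPa (x1000): sigma = 21.0 MPa


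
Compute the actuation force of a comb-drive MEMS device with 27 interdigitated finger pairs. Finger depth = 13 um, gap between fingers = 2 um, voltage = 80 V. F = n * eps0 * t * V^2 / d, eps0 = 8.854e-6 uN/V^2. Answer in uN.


Step 1: Parameters: n=27, eps0=8.854e-6 uN/V^2, t=13 um, V=80 V, d=2 um
Step 2: V^2 = 6400
Step 3: F = 27 * 8.854e-6 * 13 * 6400 / 2
F = 9.945 uN


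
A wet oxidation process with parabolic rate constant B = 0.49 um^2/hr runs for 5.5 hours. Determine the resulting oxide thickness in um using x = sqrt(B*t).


Step 1: Compute B*t = 0.49 * 5.5 = 2.695
Step 2: x = sqrt(2.695)
x = 1.642 um


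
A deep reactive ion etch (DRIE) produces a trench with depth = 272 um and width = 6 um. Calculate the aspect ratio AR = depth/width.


Step 1: AR = depth / width
Step 2: AR = 272 / 6
AR = 45.3


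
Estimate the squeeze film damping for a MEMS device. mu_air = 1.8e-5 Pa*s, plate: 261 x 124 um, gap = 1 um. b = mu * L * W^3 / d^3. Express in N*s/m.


Step 1: Convert to SI.
L = 261e-6 m, W = 124e-6 m, d = 1e-6 m
Step 2: W^3 = (124e-6)^3 = 1.91e-12 m^3
Step 3: d^3 = (1e-6)^3 = 1.00e-18 m^3
Step 4: b = 1.8e-5 * 261e-6 * 1.91e-12 / 1.00e-18
b = 8.96e-03 N*s/m


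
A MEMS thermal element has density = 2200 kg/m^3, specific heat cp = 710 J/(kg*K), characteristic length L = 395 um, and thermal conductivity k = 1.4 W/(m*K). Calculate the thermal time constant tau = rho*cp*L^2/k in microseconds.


Step 1: Convert L to m: L = 395e-6 m
Step 2: L^2 = (395e-6)^2 = 1.56025e-07 m^2
Step 3: tau = 2200 * 710 * 1.56025e-07 / 1.4 = 1.7407932143e-01 s
Step 4: Convert to microseconds (multiply by 1e6).
tau = 174079.321 us


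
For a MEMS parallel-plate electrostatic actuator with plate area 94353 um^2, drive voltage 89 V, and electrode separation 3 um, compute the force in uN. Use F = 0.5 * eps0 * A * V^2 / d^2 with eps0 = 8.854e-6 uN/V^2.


Step 1: Identify parameters.
eps0 = 8.854e-6 uN/V^2, A = 94353 um^2, V = 89 V, d = 3 um
Step 2: Compute V^2 = 89^2 = 7921
Step 3: Compute d^2 = 3^2 = 9
Step 4: F = 0.5 * 8.854e-6 * 94353 * 7921 / 9
F = 367.623 uN


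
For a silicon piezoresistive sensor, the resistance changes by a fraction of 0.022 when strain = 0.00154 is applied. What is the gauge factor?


Step 1: Identify values.
dR/R = 0.022, strain = 0.00154
Step 2: GF = (dR/R) / strain = 0.022 / 0.00154
GF = 14.3


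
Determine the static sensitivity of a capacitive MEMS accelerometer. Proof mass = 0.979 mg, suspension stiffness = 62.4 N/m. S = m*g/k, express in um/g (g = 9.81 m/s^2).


Step 1: Convert mass: m = 0.979 mg = 9.79e-07 kg
Step 2: S = m * g / k = 9.79e-07 * 9.81 / 62.4
Step 3: S = 1.54e-07 m/g
Step 4: Convert to um/g: S = 0.154 um/g


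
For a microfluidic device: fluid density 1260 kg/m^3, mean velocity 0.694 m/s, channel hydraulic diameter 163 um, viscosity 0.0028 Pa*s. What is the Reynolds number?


Step 1: Convert Dh to meters: Dh = 163e-6 m
Step 2: Re = rho * v * Dh / mu
Re = 1260 * 0.694 * 163e-6 / 0.0028
Re = 50.905


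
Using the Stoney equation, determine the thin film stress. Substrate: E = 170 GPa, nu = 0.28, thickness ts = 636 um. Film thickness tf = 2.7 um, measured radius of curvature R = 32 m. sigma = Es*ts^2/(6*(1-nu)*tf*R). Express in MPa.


Step 1: Compute numerator: Es * ts^2 = 170 * 636^2 = 68764320 (GPa*um^2)
Step 2: Compute denominator (R in um): 6*(1-nu)*tf*R = 6*0.72*2.7*32e6 = 373248000.0 (um^2)
Step 3: sigma (GPa) = 68764320 / 373248000.0 = 1.84232e-01 GPa
Step 4: Convert to MPa (x1000): sigma = 184.2 MPa


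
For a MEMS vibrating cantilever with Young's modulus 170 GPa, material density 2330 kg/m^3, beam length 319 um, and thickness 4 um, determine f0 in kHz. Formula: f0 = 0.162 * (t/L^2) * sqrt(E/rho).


Step 1: Convert units to SI.
t_SI = 4e-6 m, L_SI = 319e-6 m
Step 2: Calculate sqrt(E/rho).
sqrt(170e9 / 2330) = 8541.74 m/s
Step 3: Compute f0.
f0 = 0.162 * 4e-6 / (319e-6)^2 * 8541.74 = 54392.6 Hz = 54.39 kHz


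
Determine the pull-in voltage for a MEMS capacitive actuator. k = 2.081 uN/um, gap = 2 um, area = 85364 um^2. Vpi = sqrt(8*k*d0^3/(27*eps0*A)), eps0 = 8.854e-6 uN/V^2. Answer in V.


Step 1: Compute numerator: 8 * k * d0^3 = 8 * 2.081 * 2^3 = 133.184
Step 2: Compute denominator: 27 * eps0 * A = 27 * 8.854e-6 * 85364 = 20.406947
Step 3: Vpi = sqrt(133.184 / 20.406947)
Vpi = 2.55 V


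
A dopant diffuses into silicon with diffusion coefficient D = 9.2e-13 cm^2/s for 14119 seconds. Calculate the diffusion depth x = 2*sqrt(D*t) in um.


Step 1: Compute D*t = 9.2e-13 * 14119 = 1.298948e-08 cm^2
Step 2: sqrt(D*t) = 1.13971e-04 cm
Step 3: x = 2 * 1.13971e-04 cm = 2.27942e-04 cm
Step 4: Convert to um (1 cm = 1e4 um): x = 2.279 um


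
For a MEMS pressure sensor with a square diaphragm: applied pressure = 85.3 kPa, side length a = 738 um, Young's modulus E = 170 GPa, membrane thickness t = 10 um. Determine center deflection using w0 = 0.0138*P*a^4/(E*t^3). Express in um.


Step 1: Convert pressure to compatible units (E is in GPa, so P in GPa).
P = 85.3 kPa = 85.3e-6 GPa
Step 2: Compute numerator: 0.0138 * P * a^4.
a^4 = 738^4 = 296637086736
numerator = 0.0138 * 85.3e-6 * 296637086736 = 3.49183e+05
Step 3: Compute denominator: E * t^3 = 170 * 10^3 = 170000
Step 4: w0 = numerator / denominator = 3.49183e+05 / 170000 = 2.054 um


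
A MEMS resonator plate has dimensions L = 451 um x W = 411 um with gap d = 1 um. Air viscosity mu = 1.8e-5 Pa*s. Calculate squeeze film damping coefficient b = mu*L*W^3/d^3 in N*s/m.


Step 1: Convert to SI.
L = 451e-6 m, W = 411e-6 m, d = 1e-6 m
Step 2: W^3 = (411e-6)^3 = 6.94e-11 m^3
Step 3: d^3 = (1e-6)^3 = 1.00e-18 m^3
Step 4: b = 1.8e-5 * 451e-6 * 6.94e-11 / 1.00e-18
b = 5.64e-01 N*s/m


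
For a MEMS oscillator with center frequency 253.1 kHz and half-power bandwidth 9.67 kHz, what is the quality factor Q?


Step 1: Q = f0 / bandwidth
Step 2: Q = 253.1 / 9.67
Q = 26.2


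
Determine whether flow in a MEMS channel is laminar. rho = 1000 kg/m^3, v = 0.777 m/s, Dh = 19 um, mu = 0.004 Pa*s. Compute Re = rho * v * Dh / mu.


Step 1: Convert Dh to meters: Dh = 19e-6 m
Step 2: Re = rho * v * Dh / mu
Re = 1000 * 0.777 * 19e-6 / 0.004
Re = 3.691
Since Re = 3.691 is below ~2300, the flow is laminar.


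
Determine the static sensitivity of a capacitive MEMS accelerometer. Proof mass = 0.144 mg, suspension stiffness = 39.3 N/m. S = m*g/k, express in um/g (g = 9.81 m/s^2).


Step 1: Convert mass: m = 0.144 mg = 1.44e-07 kg
Step 2: S = m * g / k = 1.44e-07 * 9.81 / 39.3
Step 3: S = 3.59e-08 m/g
Step 4: Convert to um/g: S = 0.036 um/g


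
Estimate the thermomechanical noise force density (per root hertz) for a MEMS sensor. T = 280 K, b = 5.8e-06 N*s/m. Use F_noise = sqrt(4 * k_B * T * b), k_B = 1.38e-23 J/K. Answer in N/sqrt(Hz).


Step 1: Compute 4 * k_B * T * b
= 4 * 1.38e-23 * 280 * 5.8e-06
= 8.9645e-26 N^2/Hz
Step 2: F_noise = sqrt(8.9645e-26)
F_noise = 2.99e-13 N/sqrt(Hz)


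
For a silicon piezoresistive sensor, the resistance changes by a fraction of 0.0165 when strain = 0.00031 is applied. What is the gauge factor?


Step 1: Identify values.
dR/R = 0.0165, strain = 0.00031
Step 2: GF = (dR/R) / strain = 0.0165 / 0.00031
GF = 53.2


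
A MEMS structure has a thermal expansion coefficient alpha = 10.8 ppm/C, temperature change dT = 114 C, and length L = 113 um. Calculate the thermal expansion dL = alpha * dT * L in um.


Step 1: Convert CTE: alpha = 10.8 ppm/C = 10.8e-6 /C
Step 2: dL = 10.8e-6 * 114 * 113
dL = 0.1391 um


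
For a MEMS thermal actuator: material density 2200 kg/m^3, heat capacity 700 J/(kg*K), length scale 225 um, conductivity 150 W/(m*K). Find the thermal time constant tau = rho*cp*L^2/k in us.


Step 1: Convert L to m: L = 225e-6 m
Step 2: L^2 = (225e-6)^2 = 5.0625e-08 m^2
Step 3: tau = 2200 * 700 * 5.0625e-08 / 150 = 5.1975e-04 s
Step 4: Convert to microseconds (multiply by 1e6).
tau = 519.75 us


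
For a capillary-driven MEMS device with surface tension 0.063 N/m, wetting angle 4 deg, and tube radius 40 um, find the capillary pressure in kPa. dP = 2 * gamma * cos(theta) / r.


Step 1: cos(4 deg) = 0.9976
Step 2: Convert r to m: r = 40e-6 m
Step 3: dP = 2 * 0.063 * 0.9976 / 40e-6 = 3142.4 Pa
Step 4: Convert Pa to kPa (divide by 1000).
dP = 3.14 kPa


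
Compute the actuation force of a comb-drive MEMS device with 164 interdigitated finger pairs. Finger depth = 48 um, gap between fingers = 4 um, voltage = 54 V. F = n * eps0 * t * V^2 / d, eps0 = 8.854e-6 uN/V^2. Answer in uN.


Step 1: Parameters: n=164, eps0=8.854e-6 uN/V^2, t=48 um, V=54 V, d=4 um
Step 2: V^2 = 2916
Step 3: F = 164 * 8.854e-6 * 48 * 2916 / 4
F = 50.81 uN


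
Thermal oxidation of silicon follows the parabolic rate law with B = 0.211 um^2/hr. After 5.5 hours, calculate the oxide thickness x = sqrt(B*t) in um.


Step 1: Compute B*t = 0.211 * 5.5 = 1.1605
Step 2: x = sqrt(1.1605)
x = 1.077 um


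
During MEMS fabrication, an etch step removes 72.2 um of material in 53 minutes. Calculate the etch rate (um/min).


Step 1: Etch rate = depth / time
Step 2: rate = 72.2 / 53
rate = 1.362 um/min


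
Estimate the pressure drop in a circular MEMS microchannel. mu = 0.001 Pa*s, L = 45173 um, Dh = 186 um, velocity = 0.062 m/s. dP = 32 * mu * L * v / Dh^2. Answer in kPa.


Step 1: Convert to SI: L = 45173e-6 m, Dh = 186e-6 m
Step 2: dP = 32 * 0.001 * 45173e-6 * 0.062 / (186e-6)^2
Step 3: dP = 2590.57 Pa
Step 4: Convert to kPa: dP = 2.59 kPa


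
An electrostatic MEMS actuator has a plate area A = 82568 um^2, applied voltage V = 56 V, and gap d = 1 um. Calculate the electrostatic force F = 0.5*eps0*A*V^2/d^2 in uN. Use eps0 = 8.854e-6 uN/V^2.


Step 1: Identify parameters.
eps0 = 8.854e-6 uN/V^2, A = 82568 um^2, V = 56 V, d = 1 um
Step 2: Compute V^2 = 56^2 = 3136
Step 3: Compute d^2 = 1^2 = 1
Step 4: F = 0.5 * 8.854e-6 * 82568 * 3136 / 1
F = 1146.297 uN


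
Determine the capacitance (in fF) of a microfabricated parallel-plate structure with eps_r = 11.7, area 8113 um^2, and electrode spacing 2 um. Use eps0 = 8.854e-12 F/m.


Step 1: Convert area to m^2: A = 8113e-12 m^2
Step 2: Convert gap to m: d = 2e-6 m
Step 3: C = eps0 * eps_r * A / d
C = 8.854e-12 * 11.7 * 8113e-12 / 2e-6
Step 4: Convert to fF (multiply by 1e15).
C = 420.22 fF


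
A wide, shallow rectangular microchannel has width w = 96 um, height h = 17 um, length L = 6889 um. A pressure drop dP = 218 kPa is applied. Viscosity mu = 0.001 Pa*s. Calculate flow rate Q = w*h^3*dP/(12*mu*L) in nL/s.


Step 1: Convert all dimensions to SI (meters).
w = 96e-6 m, h = 17e-6 m, L = 6889e-6 m, dP = 218e3 Pa
Step 2: Q = w * h^3 * dP / (12 * mu * L)
Q = 96e-6 * (17e-6)^3 * 218e3 / (12 * 0.001 * 6889e-6) = 1.24376136e-09 m^3/s
Step 3: Convert Q from m^3/s to nL/s (1 m^3 = 1e12 nL, so multiply by 1e12).
Q = 1243.761 nL/s


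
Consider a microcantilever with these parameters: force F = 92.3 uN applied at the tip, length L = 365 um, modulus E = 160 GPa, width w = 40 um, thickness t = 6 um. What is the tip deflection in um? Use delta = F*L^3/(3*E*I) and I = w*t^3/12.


Step 1: Calculate the second moment of area.
I = w * t^3 / 12 = 40 * 6^3 / 12 = 720.0 um^4
Step 2: Convert E to consistent units (1 GPa = 1000 uN/um^2).
E = 160 GPa = 160000 uN/um^2
Step 3: Calculate tip deflection.
delta = F * L^3 / (3 * E * I)
delta = 92.3 * 365^3 / (3 * 160000 * 720.0)
delta = 12.9869 um


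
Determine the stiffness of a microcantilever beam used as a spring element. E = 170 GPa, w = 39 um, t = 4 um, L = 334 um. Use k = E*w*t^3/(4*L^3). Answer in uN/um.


Step 1: Convert E to consistent units (1 GPa = 1000 uN/um^2).
E = 170 GPa = 170000 uN/um^2
Step 2: Compute t^3 = 4^3 = 64
Step 3: Compute L^3 = 334^3 = 37259704
Step 4: k = 170000 * 39 * 64 / (4 * 37259704)
k = 2.847 uN/um


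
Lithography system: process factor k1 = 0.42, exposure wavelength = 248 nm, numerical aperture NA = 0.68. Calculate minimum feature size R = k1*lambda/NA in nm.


Step 1: Identify values: k1 = 0.42, lambda = 248 nm, NA = 0.68
Step 2: R = k1 * lambda / NA
R = 0.42 * 248 / 0.68
R = 153.2 nm


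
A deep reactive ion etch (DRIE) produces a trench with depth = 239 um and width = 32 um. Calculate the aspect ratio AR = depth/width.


Step 1: AR = depth / width
Step 2: AR = 239 / 32
AR = 7.5


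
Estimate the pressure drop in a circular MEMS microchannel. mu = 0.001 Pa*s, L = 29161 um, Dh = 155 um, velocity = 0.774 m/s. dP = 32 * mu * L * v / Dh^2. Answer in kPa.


Step 1: Convert to SI: L = 29161e-6 m, Dh = 155e-6 m
Step 2: dP = 32 * 0.001 * 29161e-6 * 0.774 / (155e-6)^2
Step 3: dP = 30062.84 Pa
Step 4: Convert to kPa: dP = 30.06 kPa


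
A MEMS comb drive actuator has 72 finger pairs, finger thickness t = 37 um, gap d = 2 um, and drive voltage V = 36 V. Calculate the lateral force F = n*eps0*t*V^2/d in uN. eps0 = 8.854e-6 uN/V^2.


Step 1: Parameters: n=72, eps0=8.854e-6 uN/V^2, t=37 um, V=36 V, d=2 um
Step 2: V^2 = 1296
Step 3: F = 72 * 8.854e-6 * 37 * 1296 / 2
F = 15.284 uN


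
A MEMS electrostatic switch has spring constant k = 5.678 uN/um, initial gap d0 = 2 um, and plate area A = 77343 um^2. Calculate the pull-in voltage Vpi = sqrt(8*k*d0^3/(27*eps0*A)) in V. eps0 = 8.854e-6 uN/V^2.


Step 1: Compute numerator: 8 * k * d0^3 = 8 * 5.678 * 2^3 = 363.392
Step 2: Compute denominator: 27 * eps0 * A = 27 * 8.854e-6 * 77343 = 18.489463
Step 3: Vpi = sqrt(363.392 / 18.489463)
Vpi = 4.43 V


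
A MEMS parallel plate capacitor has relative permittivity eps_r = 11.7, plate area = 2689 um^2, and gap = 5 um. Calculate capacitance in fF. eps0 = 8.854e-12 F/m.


Step 1: Convert area to m^2: A = 2689e-12 m^2
Step 2: Convert gap to m: d = 5e-6 m
Step 3: C = eps0 * eps_r * A / d
C = 8.854e-12 * 11.7 * 2689e-12 / 5e-6
Step 4: Convert to fF (multiply by 1e15).
C = 55.71 fF


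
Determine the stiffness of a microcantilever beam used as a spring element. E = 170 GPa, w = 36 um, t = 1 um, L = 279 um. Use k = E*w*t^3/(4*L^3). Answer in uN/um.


Step 1: Convert E to consistent units (1 GPa = 1000 uN/um^2).
E = 170 GPa = 170000 uN/um^2
Step 2: Compute t^3 = 1^3 = 1
Step 3: Compute L^3 = 279^3 = 21717639
Step 4: k = 170000 * 36 * 1 / (4 * 21717639)
k = 0.0704 uN/um


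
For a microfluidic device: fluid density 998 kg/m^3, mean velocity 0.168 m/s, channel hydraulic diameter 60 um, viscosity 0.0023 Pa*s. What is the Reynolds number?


Step 1: Convert Dh to meters: Dh = 60e-6 m
Step 2: Re = rho * v * Dh / mu
Re = 998 * 0.168 * 60e-6 / 0.0023
Re = 4.374


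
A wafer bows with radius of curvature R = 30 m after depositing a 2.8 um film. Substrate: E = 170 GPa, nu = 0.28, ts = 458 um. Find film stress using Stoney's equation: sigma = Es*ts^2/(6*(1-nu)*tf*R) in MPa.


Step 1: Compute numerator: Es * ts^2 = 170 * 458^2 = 35659880 (GPa*um^2)
Step 2: Compute denominator (R in um): 6*(1-nu)*tf*R = 6*0.72*2.8*30e6 = 362880000.0 (um^2)
Step 3: sigma (GPa) = 35659880 / 362880000.0 = 9.8269e-02 GPa
Step 4: Convert to MPa (x1000): sigma = 98.3 MPa


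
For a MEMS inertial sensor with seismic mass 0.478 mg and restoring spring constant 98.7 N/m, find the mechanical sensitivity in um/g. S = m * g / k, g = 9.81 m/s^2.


Step 1: Convert mass: m = 0.478 mg = 4.78e-07 kg
Step 2: S = m * g / k = 4.78e-07 * 9.81 / 98.7
Step 3: S = 4.75e-08 m/g
Step 4: Convert to um/g: S = 0.048 um/g


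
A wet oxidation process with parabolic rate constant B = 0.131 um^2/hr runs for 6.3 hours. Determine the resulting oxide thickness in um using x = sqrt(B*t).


Step 1: Compute B*t = 0.131 * 6.3 = 0.8253
Step 2: x = sqrt(0.8253)
x = 0.908 um


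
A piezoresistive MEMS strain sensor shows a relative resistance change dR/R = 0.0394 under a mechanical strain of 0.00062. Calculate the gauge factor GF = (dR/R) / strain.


Step 1: Identify values.
dR/R = 0.0394, strain = 0.00062
Step 2: GF = (dR/R) / strain = 0.0394 / 0.00062
GF = 63.5


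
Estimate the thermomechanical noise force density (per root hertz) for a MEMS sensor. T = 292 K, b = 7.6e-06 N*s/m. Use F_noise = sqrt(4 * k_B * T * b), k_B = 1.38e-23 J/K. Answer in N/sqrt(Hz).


Step 1: Compute 4 * k_B * T * b
= 4 * 1.38e-23 * 292 * 7.6e-06
= 1.2250e-25 N^2/Hz
Step 2: F_noise = sqrt(1.2250e-25)
F_noise = 3.50e-13 N/sqrt(Hz)


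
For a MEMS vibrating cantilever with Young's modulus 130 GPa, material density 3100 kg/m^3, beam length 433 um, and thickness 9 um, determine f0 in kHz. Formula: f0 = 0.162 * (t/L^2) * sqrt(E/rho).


Step 1: Convert units to SI.
t_SI = 9e-6 m, L_SI = 433e-6 m
Step 2: Calculate sqrt(E/rho).
sqrt(130e9 / 3100) = 6475.76 m/s
Step 3: Compute f0.
f0 = 0.162 * 9e-6 / (433e-6)^2 * 6475.76 = 50358.5 Hz = 50.36 kHz


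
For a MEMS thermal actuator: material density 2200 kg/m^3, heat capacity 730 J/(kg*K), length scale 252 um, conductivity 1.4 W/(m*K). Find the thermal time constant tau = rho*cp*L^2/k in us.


Step 1: Convert L to m: L = 252e-6 m
Step 2: L^2 = (252e-6)^2 = 6.3504e-08 m^2
Step 3: tau = 2200 * 730 * 6.3504e-08 / 1.4 = 7.284816e-02 s
Step 4: Convert to microseconds (multiply by 1e6).
tau = 72848.16 us


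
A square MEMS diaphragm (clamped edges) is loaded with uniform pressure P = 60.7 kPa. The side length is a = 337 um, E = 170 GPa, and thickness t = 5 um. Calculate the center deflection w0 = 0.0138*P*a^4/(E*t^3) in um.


Step 1: Convert pressure to compatible units (E is in GPa, so P in GPa).
P = 60.7 kPa = 60.7e-6 GPa
Step 2: Compute numerator: 0.0138 * P * a^4.
a^4 = 337^4 = 12897917761
numerator = 0.0138 * 60.7e-6 * 12897917761 = 1.08041e+04
Step 3: Compute denominator: E * t^3 = 170 * 5^3 = 21250
Step 4: w0 = numerator / denominator = 1.08041e+04 / 21250 = 0.5084 um


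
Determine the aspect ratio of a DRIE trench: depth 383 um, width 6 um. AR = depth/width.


Step 1: AR = depth / width
Step 2: AR = 383 / 6
AR = 63.8


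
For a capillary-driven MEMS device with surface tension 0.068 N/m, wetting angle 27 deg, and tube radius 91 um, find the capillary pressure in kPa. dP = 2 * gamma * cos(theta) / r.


Step 1: cos(27 deg) = 0.891
Step 2: Convert r to m: r = 91e-6 m
Step 3: dP = 2 * 0.068 * 0.891 / 91e-6 = 1331.6 Pa
Step 4: Convert Pa to kPa (divide by 1000).
dP = 1.33 kPa


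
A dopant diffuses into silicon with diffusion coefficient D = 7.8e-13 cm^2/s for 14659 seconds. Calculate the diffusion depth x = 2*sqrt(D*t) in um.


Step 1: Compute D*t = 7.8e-13 * 14659 = 1.143402e-08 cm^2
Step 2: sqrt(D*t) = 1.0693e-04 cm
Step 3: x = 2 * 1.0693e-04 cm = 2.1386e-04 cm
Step 4: Convert to um (1 cm = 1e4 um): x = 2.139 um


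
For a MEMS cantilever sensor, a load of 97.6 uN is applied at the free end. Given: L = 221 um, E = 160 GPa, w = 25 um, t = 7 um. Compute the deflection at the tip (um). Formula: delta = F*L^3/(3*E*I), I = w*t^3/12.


Step 1: Calculate the second moment of area.
I = w * t^3 / 12 = 25 * 7^3 / 12 = 714.5833 um^4
Step 2: Convert E to consistent units (1 GPa = 1000 uN/um^2).
E = 160 GPa = 160000 uN/um^2
Step 3: Calculate tip deflection.
delta = F * L^3 / (3 * E * I)
delta = 97.6 * 221^3 / (3 * 160000 * 714.5833)
delta = 3.0714 um


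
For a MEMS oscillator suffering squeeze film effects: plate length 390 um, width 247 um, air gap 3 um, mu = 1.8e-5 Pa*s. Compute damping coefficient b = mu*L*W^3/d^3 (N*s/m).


Step 1: Convert to SI.
L = 390e-6 m, W = 247e-6 m, d = 3e-6 m
Step 2: W^3 = (247e-6)^3 = 1.51e-11 m^3
Step 3: d^3 = (3e-6)^3 = 2.70e-17 m^3
Step 4: b = 1.8e-5 * 390e-6 * 1.51e-11 / 2.70e-17
b = 3.92e-03 N*s/m


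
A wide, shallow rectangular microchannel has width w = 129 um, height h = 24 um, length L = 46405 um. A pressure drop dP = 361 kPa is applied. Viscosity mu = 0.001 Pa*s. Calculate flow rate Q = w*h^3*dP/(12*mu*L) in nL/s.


Step 1: Convert all dimensions to SI (meters).
w = 129e-6 m, h = 24e-6 m, L = 46405e-6 m, dP = 361e3 Pa
Step 2: Q = w * h^3 * dP / (12 * mu * L)
Q = 129e-6 * (24e-6)^3 * 361e3 / (12 * 0.001 * 46405e-6) = 1.15607129e-09 m^3/s
Step 3: Convert Q from m^3/s to nL/s (1 m^3 = 1e12 nL, so multiply by 1e12).
Q = 1156.071 nL/s


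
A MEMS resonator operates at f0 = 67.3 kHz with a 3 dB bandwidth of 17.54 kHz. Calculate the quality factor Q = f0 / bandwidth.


Step 1: Q = f0 / bandwidth
Step 2: Q = 67.3 / 17.54
Q = 3.8


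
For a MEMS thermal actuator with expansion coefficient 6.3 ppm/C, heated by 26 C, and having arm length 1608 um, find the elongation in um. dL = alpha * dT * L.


Step 1: Convert CTE: alpha = 6.3 ppm/C = 6.3e-6 /C
Step 2: dL = 6.3e-6 * 26 * 1608
dL = 0.2634 um


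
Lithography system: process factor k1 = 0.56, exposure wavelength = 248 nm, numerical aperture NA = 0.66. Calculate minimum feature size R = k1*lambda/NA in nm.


Step 1: Identify values: k1 = 0.56, lambda = 248 nm, NA = 0.66
Step 2: R = k1 * lambda / NA
R = 0.56 * 248 / 0.66
R = 210.4 nm


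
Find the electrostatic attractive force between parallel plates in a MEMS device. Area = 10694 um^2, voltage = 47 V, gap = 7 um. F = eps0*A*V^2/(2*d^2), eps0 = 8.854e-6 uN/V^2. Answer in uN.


Step 1: Identify parameters.
eps0 = 8.854e-6 uN/V^2, A = 10694 um^2, V = 47 V, d = 7 um
Step 2: Compute V^2 = 47^2 = 2209
Step 3: Compute d^2 = 7^2 = 49
Step 4: F = 0.5 * 8.854e-6 * 10694 * 2209 / 49
F = 2.134 uN


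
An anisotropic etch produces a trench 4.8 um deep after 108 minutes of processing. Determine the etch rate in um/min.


Step 1: Etch rate = depth / time
Step 2: rate = 4.8 / 108
rate = 0.044 um/min


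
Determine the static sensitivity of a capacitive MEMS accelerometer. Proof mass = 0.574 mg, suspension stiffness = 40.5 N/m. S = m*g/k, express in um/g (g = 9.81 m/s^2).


Step 1: Convert mass: m = 0.574 mg = 5.74e-07 kg
Step 2: S = m * g / k = 5.74e-07 * 9.81 / 40.5
Step 3: S = 1.39e-07 m/g
Step 4: Convert to um/g: S = 0.139 um/g


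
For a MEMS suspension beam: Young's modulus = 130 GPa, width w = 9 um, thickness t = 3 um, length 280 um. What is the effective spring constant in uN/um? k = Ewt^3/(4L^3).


Step 1: Convert E to consistent units (1 GPa = 1000 uN/um^2).
E = 130 GPa = 130000 uN/um^2
Step 2: Compute t^3 = 3^3 = 27
Step 3: Compute L^3 = 280^3 = 21952000
Step 4: k = 130000 * 9 * 27 / (4 * 21952000)
k = 0.3598 uN/um


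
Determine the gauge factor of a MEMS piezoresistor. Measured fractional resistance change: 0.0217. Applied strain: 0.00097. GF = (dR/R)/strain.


Step 1: Identify values.
dR/R = 0.0217, strain = 0.00097
Step 2: GF = (dR/R) / strain = 0.0217 / 0.00097
GF = 22.4


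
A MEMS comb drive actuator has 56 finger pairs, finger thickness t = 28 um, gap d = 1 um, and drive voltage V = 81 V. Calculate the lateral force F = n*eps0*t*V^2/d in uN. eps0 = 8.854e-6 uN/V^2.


Step 1: Parameters: n=56, eps0=8.854e-6 uN/V^2, t=28 um, V=81 V, d=1 um
Step 2: V^2 = 6561
Step 3: F = 56 * 8.854e-6 * 28 * 6561 / 1
F = 91.087 uN


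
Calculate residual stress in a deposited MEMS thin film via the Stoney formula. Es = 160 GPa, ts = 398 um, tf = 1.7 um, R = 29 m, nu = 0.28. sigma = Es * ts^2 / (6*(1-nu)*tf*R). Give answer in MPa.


Step 1: Compute numerator: Es * ts^2 = 160 * 398^2 = 25344640 (GPa*um^2)
Step 2: Compute denominator (R in um): 6*(1-nu)*tf*R = 6*0.72*1.7*29e6 = 212976000.0 (um^2)
Step 3: sigma (GPa) = 25344640 / 212976000.0 = 1.19002e-01 GPa
Step 4: Convert to MPa (x1000): sigma = 119.0 MPa


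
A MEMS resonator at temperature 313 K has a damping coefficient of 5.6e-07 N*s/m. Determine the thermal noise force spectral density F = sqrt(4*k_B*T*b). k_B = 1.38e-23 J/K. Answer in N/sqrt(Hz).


Step 1: Compute 4 * k_B * T * b
= 4 * 1.38e-23 * 313 * 5.6e-07
= 9.6755e-27 N^2/Hz
Step 2: F_noise = sqrt(9.6755e-27)
F_noise = 9.84e-14 N/sqrt(Hz)


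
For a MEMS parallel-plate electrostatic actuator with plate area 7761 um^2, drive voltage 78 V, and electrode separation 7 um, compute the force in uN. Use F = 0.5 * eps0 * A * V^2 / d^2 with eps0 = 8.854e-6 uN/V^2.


Step 1: Identify parameters.
eps0 = 8.854e-6 uN/V^2, A = 7761 um^2, V = 78 V, d = 7 um
Step 2: Compute V^2 = 78^2 = 6084
Step 3: Compute d^2 = 7^2 = 49
Step 4: F = 0.5 * 8.854e-6 * 7761 * 6084 / 49
F = 4.266 uN


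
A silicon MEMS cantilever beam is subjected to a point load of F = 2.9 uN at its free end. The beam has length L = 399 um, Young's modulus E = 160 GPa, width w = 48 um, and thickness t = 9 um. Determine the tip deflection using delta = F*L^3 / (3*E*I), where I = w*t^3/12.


Step 1: Calculate the second moment of area.
I = w * t^3 / 12 = 48 * 9^3 / 12 = 2916.0 um^4
Step 2: Convert E to consistent units (1 GPa = 1000 uN/um^2).
E = 160 GPa = 160000 uN/um^2
Step 3: Calculate tip deflection.
delta = F * L^3 / (3 * E * I)
delta = 2.9 * 399^3 / (3 * 160000 * 2916.0)
delta = 0.1316 um
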